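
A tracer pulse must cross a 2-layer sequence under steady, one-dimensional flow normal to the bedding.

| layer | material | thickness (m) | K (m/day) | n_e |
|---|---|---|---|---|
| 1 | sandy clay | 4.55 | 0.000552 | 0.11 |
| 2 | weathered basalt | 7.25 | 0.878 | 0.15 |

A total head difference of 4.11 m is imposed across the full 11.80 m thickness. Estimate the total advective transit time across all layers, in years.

8.73

With flow normal to the layers, continuity requires the same specific discharge q through every layer.
Σ(b_i/K_i) = 4.55/0.000552 + 7.25/0.878 = 8251 d.
q = Δh / Σ(b_i/K_i) = 4.11 / 8251 = 0.0004981 m/day.
In each layer the seepage velocity is v_i = q/n_i, so the layer transit time is t_i = b_i·n_i / q:
  layer 1 (sandy clay): t_1 = 4.55 × 0.11 / 0.0004981 = 1005 d
  layer 2 (weathered basalt): t_2 = 7.25 × 0.15 / 0.0004981 = 2183 d
Total t = Σ t_i = 3188 days = 8.728 years.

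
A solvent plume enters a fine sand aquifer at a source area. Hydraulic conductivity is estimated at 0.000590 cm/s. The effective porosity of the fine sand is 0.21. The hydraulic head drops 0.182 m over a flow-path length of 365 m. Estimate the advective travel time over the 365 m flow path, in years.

826

Convert K: 0.000590 cm/s × 864 = 0.5098 m/day.
Hydraulic gradient i = Δh / L = 0.182 / 365 = 0.0004986.
Darcy flux q = K · i = 0.5098 × 0.0004986 = 0.0002542 m/day.
Seepage velocity v = q / n_e = 0.0002542 / 0.21 = 0.001210 m/day.
Travel time t = L / v = 365 / 0.001210 = 3.016e+05 days = 825.6 years.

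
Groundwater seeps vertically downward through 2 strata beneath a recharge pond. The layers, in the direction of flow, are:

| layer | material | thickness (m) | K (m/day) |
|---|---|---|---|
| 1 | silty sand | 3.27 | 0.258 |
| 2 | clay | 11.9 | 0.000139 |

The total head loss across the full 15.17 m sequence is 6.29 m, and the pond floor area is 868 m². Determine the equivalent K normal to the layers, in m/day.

0.000177

Flow is perpendicular to layering, so the layers act in series and the equivalent K is the thickness-weighted harmonic mean.
Total thickness L = 3.27 + 11.9 = 15.17 m.
Σ(b_i/K_i) = 3.27/0.258 + 11.9/0.000139 = 85624 d.
K_eq = L / Σ(b_i/K_i) = 15.17 / 85624 = 0.0001772 m/day.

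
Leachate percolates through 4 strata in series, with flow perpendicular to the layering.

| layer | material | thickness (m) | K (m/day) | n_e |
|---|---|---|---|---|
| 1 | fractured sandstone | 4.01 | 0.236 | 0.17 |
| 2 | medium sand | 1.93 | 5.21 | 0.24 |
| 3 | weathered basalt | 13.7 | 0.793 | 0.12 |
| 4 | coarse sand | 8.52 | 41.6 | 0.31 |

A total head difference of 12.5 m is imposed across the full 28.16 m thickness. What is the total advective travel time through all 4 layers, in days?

With flow normal to the layers, continuity requires the same specific discharge q through every layer.
Σ(b_i/K_i) = 4.01/0.236 + 1.93/5.21 + 13.7/0.793 + 8.52/41.6 = 34.84 d.
q = Δh / Σ(b_i/K_i) = 12.5 / 34.84 = 0.3588 m/day.
In each layer the seepage velocity is v_i = q/n_i, so the layer transit time is t_i = b_i·n_i / q:
  layer 1 (fractured sandstone): t_1 = 4.01 × 0.17 / 0.3588 = 1.900 d
  layer 2 (medium sand): t_2 = 1.93 × 0.24 / 0.3588 = 1.291 d
  layer 3 (weathered basalt): t_3 = 13.7 × 0.12 / 0.3588 = 4.583 d
  layer 4 (coarse sand): t_4 = 8.52 × 0.31 / 0.3588 = 7.362 d
Total t = Σ t_i = 15.14 days.

15.1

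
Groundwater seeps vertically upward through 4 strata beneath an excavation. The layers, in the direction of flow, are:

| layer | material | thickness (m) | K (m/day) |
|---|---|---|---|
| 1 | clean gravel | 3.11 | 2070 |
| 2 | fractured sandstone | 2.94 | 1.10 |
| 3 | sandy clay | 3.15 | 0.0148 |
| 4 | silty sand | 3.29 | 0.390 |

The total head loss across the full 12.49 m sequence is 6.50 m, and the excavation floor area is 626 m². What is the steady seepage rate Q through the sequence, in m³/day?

Flow is perpendicular to layering, so the layers act in series and the equivalent K is the thickness-weighted harmonic mean.
Total thickness L = 3.11 + 2.94 + 3.15 + 3.29 = 12.49 m.
Σ(b_i/K_i) = 3.11/2070 + 2.94/1.10 + 3.15/0.0148 + 3.29/0.390 = 223.9 d.
K_eq = L / Σ(b_i/K_i) = 12.49 / 223.9 = 0.05577 m/day.
Q = K_eq · A · (Δh/L) = 0.05577 × 626 × (6.50/12.49) = 18.17 m³/day.

18.2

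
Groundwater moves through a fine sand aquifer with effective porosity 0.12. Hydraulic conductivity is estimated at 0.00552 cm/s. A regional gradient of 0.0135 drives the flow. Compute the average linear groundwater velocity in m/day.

Convert K: 0.00552 cm/s × 864 = 4.769 m/day.
Hydraulic gradient i = 0.0135.
Darcy flux q = K · i = 4.769 × 0.01350 = 0.06439 m/day.
Seepage velocity v = q / n_e = 0.06439 / 0.12 = 0.5365 m/day.

0.537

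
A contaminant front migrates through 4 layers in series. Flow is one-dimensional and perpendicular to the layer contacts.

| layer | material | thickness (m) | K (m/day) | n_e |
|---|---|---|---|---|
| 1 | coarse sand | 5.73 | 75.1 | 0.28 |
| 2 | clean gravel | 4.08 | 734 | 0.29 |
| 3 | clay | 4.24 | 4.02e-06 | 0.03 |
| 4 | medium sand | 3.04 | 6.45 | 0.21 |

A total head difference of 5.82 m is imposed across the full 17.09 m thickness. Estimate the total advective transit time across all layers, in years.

With flow normal to the layers, continuity requires the same specific discharge q through every layer.
Σ(b_i/K_i) = 5.73/75.1 + 4.08/734 + 4.24/4.02e-06 + 3.04/6.45 = 1.055e+06 d.
q = Δh / Σ(b_i/K_i) = 5.82 / 1.055e+06 = 5.518e-06 m/day.
In each layer the seepage velocity is v_i = q/n_i, so the layer transit time is t_i = b_i·n_i / q:
  layer 1 (coarse sand): t_1 = 5.73 × 0.28 / 5.518e-06 = 2.908e+05 d
  layer 2 (clean gravel): t_2 = 4.08 × 0.29 / 5.518e-06 = 2.144e+05 d
  layer 3 (clay): t_3 = 4.24 × 0.03 / 5.518e-06 = 23052 d
  layer 4 (medium sand): t_4 = 3.04 × 0.21 / 5.518e-06 = 1.157e+05 d
Total t = Σ t_i = 6.439e+05 days = 1763 years.

1760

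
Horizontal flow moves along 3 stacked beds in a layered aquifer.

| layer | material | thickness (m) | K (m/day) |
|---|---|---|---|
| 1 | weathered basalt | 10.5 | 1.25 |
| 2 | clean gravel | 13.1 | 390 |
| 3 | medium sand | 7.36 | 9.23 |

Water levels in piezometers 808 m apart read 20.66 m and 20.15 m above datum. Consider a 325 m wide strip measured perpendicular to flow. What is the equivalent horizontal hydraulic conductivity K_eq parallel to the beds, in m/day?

Flow is parallel to layering, so each bed carries its own Darcy discharge and the transmissivities add.
Σ(K_i·b_i) = 1.25×10.5 + 390×13.1 + 9.23×7.36 = 5190 m²/day.
Total thickness b = 30.96 m, so K_eq = Σ(K_i·b_i)/b = 167.6 m/day.

168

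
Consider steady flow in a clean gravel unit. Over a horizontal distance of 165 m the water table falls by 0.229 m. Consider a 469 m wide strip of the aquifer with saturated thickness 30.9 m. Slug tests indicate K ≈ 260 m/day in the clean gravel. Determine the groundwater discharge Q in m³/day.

Cross-sectional area A = 469 × 30.9 = 14492 m².
Hydraulic gradient i = Δh / L = 0.229 / 165 = 0.001388.
Darcy's law: Q = K · A · i = 260.0 × 14492 × 0.001388 = 5229 m³/day.

5230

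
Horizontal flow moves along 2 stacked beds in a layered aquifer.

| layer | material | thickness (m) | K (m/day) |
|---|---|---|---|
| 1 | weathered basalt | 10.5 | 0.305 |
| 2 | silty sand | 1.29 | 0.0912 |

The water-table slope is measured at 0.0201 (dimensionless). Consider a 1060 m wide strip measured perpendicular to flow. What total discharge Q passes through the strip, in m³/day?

70.7

Flow is parallel to layering, so each bed carries its own Darcy discharge and the transmissivities add.
Σ(K_i·b_i) = 0.305×10.5 + 0.0912×1.29 = 3.320 m²/day.
Hydraulic gradient i = 0.0201.
Q = Σ(K_i·b_i) · W · i = 3.320 × 1060 × 0.02010 = 70.74 m³/day.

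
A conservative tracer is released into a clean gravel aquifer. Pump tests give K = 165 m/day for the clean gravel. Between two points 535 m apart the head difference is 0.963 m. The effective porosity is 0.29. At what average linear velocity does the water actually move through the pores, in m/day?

Hydraulic gradient i = Δh / L = 0.963 / 535 = 0.001800.
Darcy flux q = K · i = 165.0 × 0.001800 = 0.2970 m/day.
Seepage velocity v = q / n_e = 0.2970 / 0.29 = 1.024 m/day.

1.02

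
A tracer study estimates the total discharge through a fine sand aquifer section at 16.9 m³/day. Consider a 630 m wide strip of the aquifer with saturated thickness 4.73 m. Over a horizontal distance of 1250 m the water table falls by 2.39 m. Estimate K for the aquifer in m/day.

Cross-sectional area A = 630 × 4.73 = 2980 m².
Hydraulic gradient i = Δh / L = 2.39 / 1250 = 0.001912.
From Q = K·A·i, K = Q / (A·i) = 16.9 / (2980 × 0.001912) = 2.966 m/day.

2.97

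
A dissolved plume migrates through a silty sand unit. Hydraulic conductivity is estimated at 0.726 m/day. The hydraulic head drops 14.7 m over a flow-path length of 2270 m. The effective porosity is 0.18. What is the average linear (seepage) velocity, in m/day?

0.0261

Hydraulic gradient i = Δh / L = 14.7 / 2270 = 0.006476.
Darcy flux q = K · i = 0.7260 × 0.006476 = 0.004701 m/day.
Seepage velocity v = q / n_e = 0.004701 / 0.18 = 0.02612 m/day.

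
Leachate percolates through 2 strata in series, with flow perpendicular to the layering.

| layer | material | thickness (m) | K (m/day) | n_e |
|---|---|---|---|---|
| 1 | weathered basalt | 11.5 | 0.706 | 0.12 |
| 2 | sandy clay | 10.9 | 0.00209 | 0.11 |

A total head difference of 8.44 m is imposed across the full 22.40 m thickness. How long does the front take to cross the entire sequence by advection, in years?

4.38

With flow normal to the layers, continuity requires the same specific discharge q through every layer.
Σ(b_i/K_i) = 11.5/0.706 + 10.9/0.00209 = 5232 d.
q = Δh / Σ(b_i/K_i) = 8.44 / 5232 = 0.001613 m/day.
In each layer the seepage velocity is v_i = q/n_i, so the layer transit time is t_i = b_i·n_i / q:
  layer 1 (weathered basalt): t_1 = 11.5 × 0.12 / 0.001613 = 855.4 d
  layer 2 (sandy clay): t_2 = 10.9 × 0.11 / 0.001613 = 743.2 d
Total t = Σ t_i = 1599 days = 4.377 years.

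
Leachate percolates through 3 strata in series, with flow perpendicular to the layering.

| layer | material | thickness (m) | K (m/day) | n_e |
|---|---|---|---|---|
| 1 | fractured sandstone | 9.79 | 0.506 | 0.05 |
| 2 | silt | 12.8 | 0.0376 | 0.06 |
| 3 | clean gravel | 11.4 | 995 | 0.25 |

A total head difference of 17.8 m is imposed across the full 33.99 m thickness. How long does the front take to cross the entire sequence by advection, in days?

83.0

With flow normal to the layers, continuity requires the same specific discharge q through every layer.
Σ(b_i/K_i) = 9.79/0.506 + 12.8/0.0376 + 11.4/995 = 359.8 d.
q = Δh / Σ(b_i/K_i) = 17.8 / 359.8 = 0.04947 m/day.
In each layer the seepage velocity is v_i = q/n_i, so the layer transit time is t_i = b_i·n_i / q:
  layer 1 (fractured sandstone): t_1 = 9.79 × 0.05 / 0.04947 = 9.894 d
  layer 2 (silt): t_2 = 12.8 × 0.06 / 0.04947 = 15.52 d
  layer 3 (clean gravel): t_3 = 11.4 × 0.25 / 0.04947 = 57.61 d
Total t = Σ t_i = 83.02 days.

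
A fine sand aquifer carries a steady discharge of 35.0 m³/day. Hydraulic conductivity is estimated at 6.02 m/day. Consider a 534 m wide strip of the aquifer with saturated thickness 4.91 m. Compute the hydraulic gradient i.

Cross-sectional area A = 534 × 4.91 = 2622 m².
From Q = K·A·i, i = Q / (K·A) = 35.0 / (6.020 × 2622) = 0.002217.

0.00222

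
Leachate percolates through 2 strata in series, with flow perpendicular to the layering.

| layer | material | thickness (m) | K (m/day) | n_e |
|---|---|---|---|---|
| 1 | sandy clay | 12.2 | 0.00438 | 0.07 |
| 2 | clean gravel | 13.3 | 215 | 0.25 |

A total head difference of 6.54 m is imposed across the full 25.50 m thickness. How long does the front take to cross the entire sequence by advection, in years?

With flow normal to the layers, continuity requires the same specific discharge q through every layer.
Σ(b_i/K_i) = 12.2/0.00438 + 13.3/215 = 2785 d.
q = Δh / Σ(b_i/K_i) = 6.54 / 2785 = 0.002348 m/day.
In each layer the seepage velocity is v_i = q/n_i, so the layer transit time is t_i = b_i·n_i / q:
  layer 1 (sandy clay): t_1 = 12.2 × 0.07 / 0.002348 = 363.7 d
  layer 2 (clean gravel): t_2 = 13.3 × 0.25 / 0.002348 = 1416 d
Total t = Σ t_i = 1780 days = 4.873 years.

4.87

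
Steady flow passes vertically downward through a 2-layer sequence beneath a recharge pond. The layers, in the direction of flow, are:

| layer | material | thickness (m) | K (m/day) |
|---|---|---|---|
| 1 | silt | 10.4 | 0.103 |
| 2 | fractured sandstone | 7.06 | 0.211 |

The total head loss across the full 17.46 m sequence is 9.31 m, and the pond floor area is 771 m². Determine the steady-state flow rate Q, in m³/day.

53.4

Flow is perpendicular to layering, so the layers act in series and the equivalent K is the thickness-weighted harmonic mean.
Total thickness L = 10.4 + 7.06 = 17.46 m.
Σ(b_i/K_i) = 10.4/0.103 + 7.06/0.211 = 134.4 d.
K_eq = L / Σ(b_i/K_i) = 17.46 / 134.4 = 0.1299 m/day.
Q = K_eq · A · (Δh/L) = 0.1299 × 771 × (9.31/17.46) = 53.40 m³/day.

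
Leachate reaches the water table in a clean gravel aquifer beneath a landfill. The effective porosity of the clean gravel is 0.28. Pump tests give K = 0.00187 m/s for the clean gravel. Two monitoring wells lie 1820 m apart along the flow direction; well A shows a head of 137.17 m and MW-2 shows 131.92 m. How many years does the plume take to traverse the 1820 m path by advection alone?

2.99

Convert K: 0.00187 m/s × 86400 = 161.6 m/day.
Hydraulic gradient i = (137.17 − 131.92) / 1820 = 5.25 / 1820 = 0.002885.
Darcy flux q = K · i = 161.6 × 0.002885 = 0.4661 m/day.
Seepage velocity v = q / n_e = 0.4661 / 0.28 = 1.665 m/day.
Travel time t = L / v = 1820 / 1.665 = 1093 days = 2.994 years.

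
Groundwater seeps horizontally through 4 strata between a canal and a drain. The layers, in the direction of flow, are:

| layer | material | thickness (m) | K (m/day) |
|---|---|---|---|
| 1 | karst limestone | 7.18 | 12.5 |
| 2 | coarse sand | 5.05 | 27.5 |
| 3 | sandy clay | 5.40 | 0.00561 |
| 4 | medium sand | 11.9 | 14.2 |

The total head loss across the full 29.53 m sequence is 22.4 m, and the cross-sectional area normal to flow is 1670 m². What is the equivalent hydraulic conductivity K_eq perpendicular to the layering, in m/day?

0.0306

Flow is perpendicular to layering, so the layers act in series and the equivalent K is the thickness-weighted harmonic mean.
Total thickness L = 7.18 + 5.05 + 5.40 + 11.9 = 29.53 m.
Σ(b_i/K_i) = 7.18/12.5 + 5.05/27.5 + 5.40/0.00561 + 11.9/14.2 = 964.2 d.
K_eq = L / Σ(b_i/K_i) = 29.53 / 964.2 = 0.03063 m/day.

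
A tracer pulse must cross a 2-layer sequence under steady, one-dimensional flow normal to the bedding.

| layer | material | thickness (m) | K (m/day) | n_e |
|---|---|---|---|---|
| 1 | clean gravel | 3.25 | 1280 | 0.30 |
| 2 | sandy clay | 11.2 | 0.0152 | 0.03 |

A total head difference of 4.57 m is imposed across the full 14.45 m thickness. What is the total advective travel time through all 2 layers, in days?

With flow normal to the layers, continuity requires the same specific discharge q through every layer.
Σ(b_i/K_i) = 3.25/1280 + 11.2/0.0152 = 736.8 d.
q = Δh / Σ(b_i/K_i) = 4.57 / 736.8 = 0.006202 m/day.
In each layer the seepage velocity is v_i = q/n_i, so the layer transit time is t_i = b_i·n_i / q:
  layer 1 (clean gravel): t_1 = 3.25 × 0.30 / 0.006202 = 157.2 d
  layer 2 (sandy clay): t_2 = 11.2 × 0.03 / 0.006202 = 54.18 d
Total t = Σ t_i = 211.4 days.

211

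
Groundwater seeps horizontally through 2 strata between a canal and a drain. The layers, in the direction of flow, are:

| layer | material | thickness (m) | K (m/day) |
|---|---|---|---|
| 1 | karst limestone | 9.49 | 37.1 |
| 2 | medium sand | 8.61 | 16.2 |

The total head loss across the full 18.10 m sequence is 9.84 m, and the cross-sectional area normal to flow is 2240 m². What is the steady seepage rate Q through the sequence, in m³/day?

28000

Flow is perpendicular to layering, so the layers act in series and the equivalent K is the thickness-weighted harmonic mean.
Total thickness L = 9.49 + 8.61 = 18.10 m.
Σ(b_i/K_i) = 9.49/37.1 + 8.61/16.2 = 0.7873 d.
K_eq = L / Σ(b_i/K_i) = 18.10 / 0.7873 = 22.99 m/day.
Q = K_eq · A · (Δh/L) = 22.99 × 2240 × (9.84/18.10) = 27997 m³/day.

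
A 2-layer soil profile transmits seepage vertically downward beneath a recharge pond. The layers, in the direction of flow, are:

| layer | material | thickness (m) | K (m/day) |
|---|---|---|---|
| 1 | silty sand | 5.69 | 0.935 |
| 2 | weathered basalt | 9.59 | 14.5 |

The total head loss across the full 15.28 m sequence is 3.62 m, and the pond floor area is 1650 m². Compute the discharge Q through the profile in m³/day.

Flow is perpendicular to layering, so the layers act in series and the equivalent K is the thickness-weighted harmonic mean.
Total thickness L = 5.69 + 9.59 = 15.28 m.
Σ(b_i/K_i) = 5.69/0.935 + 9.59/14.5 = 6.747 d.
K_eq = L / Σ(b_i/K_i) = 15.28 / 6.747 = 2.265 m/day.
Q = K_eq · A · (Δh/L) = 2.265 × 1650 × (3.62/15.28) = 885.3 m³/day.

885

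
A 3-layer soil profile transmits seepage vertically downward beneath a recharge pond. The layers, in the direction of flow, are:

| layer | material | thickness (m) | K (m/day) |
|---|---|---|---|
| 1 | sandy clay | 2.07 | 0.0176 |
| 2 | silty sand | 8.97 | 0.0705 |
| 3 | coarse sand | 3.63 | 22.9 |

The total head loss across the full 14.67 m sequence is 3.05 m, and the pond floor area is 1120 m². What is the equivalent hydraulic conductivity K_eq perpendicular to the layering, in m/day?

0.0599

Flow is perpendicular to layering, so the layers act in series and the equivalent K is the thickness-weighted harmonic mean.
Total thickness L = 2.07 + 8.97 + 3.63 = 14.67 m.
Σ(b_i/K_i) = 2.07/0.0176 + 8.97/0.0705 + 3.63/22.9 = 245.0 d.
K_eq = L / Σ(b_i/K_i) = 14.67 / 245.0 = 0.05988 m/day.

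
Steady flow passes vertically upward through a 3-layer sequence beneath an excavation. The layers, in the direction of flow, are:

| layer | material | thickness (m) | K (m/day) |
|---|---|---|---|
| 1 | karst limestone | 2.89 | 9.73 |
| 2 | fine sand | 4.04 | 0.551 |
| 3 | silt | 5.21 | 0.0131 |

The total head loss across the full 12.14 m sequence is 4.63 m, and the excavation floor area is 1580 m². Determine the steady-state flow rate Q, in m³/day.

18.0

Flow is perpendicular to layering, so the layers act in series and the equivalent K is the thickness-weighted harmonic mean.
Total thickness L = 2.89 + 4.04 + 5.21 = 12.14 m.
Σ(b_i/K_i) = 2.89/9.73 + 4.04/0.551 + 5.21/0.0131 = 405.3 d.
K_eq = L / Σ(b_i/K_i) = 12.14 / 405.3 = 0.02995 m/day.
Q = K_eq · A · (Δh/L) = 0.02995 × 1580 × (4.63/12.14) = 18.05 m³/day.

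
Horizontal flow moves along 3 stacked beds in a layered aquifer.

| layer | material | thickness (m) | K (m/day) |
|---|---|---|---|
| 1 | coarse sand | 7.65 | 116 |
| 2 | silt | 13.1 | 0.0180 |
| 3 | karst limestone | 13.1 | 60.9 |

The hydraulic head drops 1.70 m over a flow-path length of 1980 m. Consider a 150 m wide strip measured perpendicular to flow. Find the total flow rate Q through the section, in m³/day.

217

Flow is parallel to layering, so each bed carries its own Darcy discharge and the transmissivities add.
Σ(K_i·b_i) = 116×7.65 + 0.0180×13.1 + 60.9×13.1 = 1685 m²/day.
Hydraulic gradient i = Δh / L = 1.70 / 1980 = 0.0008586.
Q = Σ(K_i·b_i) · W · i = 1685 × 150 × 0.0008586 = 217.1 m³/day.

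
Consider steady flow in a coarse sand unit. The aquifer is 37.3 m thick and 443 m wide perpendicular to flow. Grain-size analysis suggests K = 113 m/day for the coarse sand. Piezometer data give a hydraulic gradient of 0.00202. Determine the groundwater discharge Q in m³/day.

3770

Cross-sectional area A = 443 × 37.3 = 16524 m².
Hydraulic gradient i = 0.00202.
Darcy's law: Q = K · A · i = 113.0 × 16524 × 0.002020 = 3772 m³/day.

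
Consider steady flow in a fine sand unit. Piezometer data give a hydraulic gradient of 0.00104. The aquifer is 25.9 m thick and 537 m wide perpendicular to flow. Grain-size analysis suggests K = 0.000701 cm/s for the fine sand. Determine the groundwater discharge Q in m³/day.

Convert K: 0.000701 cm/s × 864 = 0.6057 m/day.
Cross-sectional area A = 537 × 25.9 = 13908 m².
Hydraulic gradient i = 0.00104.
Darcy's law: Q = K · A · i = 0.6057 × 13908 × 0.001040 = 8.761 m³/day.

8.76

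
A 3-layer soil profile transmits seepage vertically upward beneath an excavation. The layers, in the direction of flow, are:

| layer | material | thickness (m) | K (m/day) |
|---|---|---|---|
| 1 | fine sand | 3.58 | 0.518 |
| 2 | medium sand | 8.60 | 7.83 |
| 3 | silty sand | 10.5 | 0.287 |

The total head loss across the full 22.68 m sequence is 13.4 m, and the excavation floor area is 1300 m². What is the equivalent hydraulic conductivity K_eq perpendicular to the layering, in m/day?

0.509

Flow is perpendicular to layering, so the layers act in series and the equivalent K is the thickness-weighted harmonic mean.
Total thickness L = 3.58 + 8.60 + 10.5 = 22.68 m.
Σ(b_i/K_i) = 3.58/0.518 + 8.60/7.83 + 10.5/0.287 = 44.59 d.
K_eq = L / Σ(b_i/K_i) = 22.68 / 44.59 = 0.5086 m/day.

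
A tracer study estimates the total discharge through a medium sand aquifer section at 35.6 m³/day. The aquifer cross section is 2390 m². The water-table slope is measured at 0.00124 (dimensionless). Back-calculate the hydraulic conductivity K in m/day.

Hydraulic gradient i = 0.00124.
From Q = K·A·i, K = Q / (A·i) = 35.6 / (2390 × 0.001240) = 12.01 m/day.

12.0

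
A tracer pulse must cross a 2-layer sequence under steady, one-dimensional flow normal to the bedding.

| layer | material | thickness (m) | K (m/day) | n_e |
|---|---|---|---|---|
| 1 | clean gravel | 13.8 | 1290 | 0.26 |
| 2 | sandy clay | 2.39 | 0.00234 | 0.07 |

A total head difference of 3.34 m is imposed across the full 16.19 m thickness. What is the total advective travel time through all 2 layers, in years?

With flow normal to the layers, continuity requires the same specific discharge q through every layer.
Σ(b_i/K_i) = 13.8/1290 + 2.39/0.00234 = 1021 d.
q = Δh / Σ(b_i/K_i) = 3.34 / 1021 = 0.003270 m/day.
In each layer the seepage velocity is v_i = q/n_i, so the layer transit time is t_i = b_i·n_i / q:
  layer 1 (clean gravel): t_1 = 13.8 × 0.26 / 0.003270 = 1097 d
  layer 2 (sandy clay): t_2 = 2.39 × 0.07 / 0.003270 = 51.16 d
Total t = Σ t_i = 1148 days = 3.144 years.

3.14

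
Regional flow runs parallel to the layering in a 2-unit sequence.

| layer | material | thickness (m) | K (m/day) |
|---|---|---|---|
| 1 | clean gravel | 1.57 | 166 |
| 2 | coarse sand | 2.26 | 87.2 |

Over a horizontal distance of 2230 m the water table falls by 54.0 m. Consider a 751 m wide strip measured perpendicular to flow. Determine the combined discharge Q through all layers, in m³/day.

8320

Flow is parallel to layering, so each bed carries its own Darcy discharge and the transmissivities add.
Σ(K_i·b_i) = 166×1.57 + 87.2×2.26 = 457.7 m²/day.
Hydraulic gradient i = Δh / L = 54.0 / 2230 = 0.02422.
Q = Σ(K_i·b_i) · W · i = 457.7 × 751 × 0.02422 = 8323 m³/day.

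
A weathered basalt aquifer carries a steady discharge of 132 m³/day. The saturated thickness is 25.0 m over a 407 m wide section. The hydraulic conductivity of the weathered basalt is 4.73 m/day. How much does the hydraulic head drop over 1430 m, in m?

Cross-sectional area A = 407 × 25.0 = 10175 m².
From Q = K·A·i, i = Q / (K·A) = 132 / (4.730 × 10175) = 0.002743.
Head loss Δh = i · L = 0.002743 × 1430 = 3.922 m.

3.92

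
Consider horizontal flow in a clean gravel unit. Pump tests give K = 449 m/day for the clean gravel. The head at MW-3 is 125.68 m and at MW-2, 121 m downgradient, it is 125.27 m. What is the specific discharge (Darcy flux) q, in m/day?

1.52

Hydraulic gradient i = (125.68 − 125.27) / 121 = 0.41 / 121 = 0.003388.
Specific discharge q = K · i = 449.0 × 0.003388 = 1.521 m/day.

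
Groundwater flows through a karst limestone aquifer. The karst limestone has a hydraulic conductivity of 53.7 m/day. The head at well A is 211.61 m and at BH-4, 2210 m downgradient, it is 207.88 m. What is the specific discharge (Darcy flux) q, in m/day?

Hydraulic gradient i = (211.61 − 207.88) / 2210 = 3.73 / 2210 = 0.001688.
Specific discharge q = K · i = 53.70 × 0.001688 = 0.09063 m/day.

0.0906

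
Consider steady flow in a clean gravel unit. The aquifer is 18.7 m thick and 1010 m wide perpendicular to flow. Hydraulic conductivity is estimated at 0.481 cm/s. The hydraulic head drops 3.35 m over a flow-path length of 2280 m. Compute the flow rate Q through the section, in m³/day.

11500

Convert K: 0.481 cm/s × 864 = 415.6 m/day.
Cross-sectional area A = 1010 × 18.7 = 18887 m².
Hydraulic gradient i = Δh / L = 3.35 / 2280 = 0.001469.
Darcy's law: Q = K · A · i = 415.6 × 18887 × 0.001469 = 11533 m³/day.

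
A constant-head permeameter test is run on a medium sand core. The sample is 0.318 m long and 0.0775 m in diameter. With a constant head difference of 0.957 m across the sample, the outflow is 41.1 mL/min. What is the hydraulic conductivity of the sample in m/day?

Cross-sectional area A = π·(d/2)² = π × (0.0775/2)² = 0.004717 m².
Convert discharge: 41.1 mL/min = 6.850e-07 m³/s.
Darcy's law rearranged: K = Q·L / (A·Δh) = 6.850e-07 × 0.318 / (0.004717 × 0.957) = 4.825e-05 m/s = 4.169 m/day.

4.17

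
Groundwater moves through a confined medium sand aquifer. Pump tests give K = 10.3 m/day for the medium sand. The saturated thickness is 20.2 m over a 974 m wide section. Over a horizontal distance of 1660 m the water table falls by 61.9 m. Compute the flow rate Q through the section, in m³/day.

7560

Cross-sectional area A = 974 × 20.2 = 19675 m².
Hydraulic gradient i = Δh / L = 61.9 / 1660 = 0.03729.
Darcy's law: Q = K · A · i = 10.30 × 19675 × 0.03729 = 7557 m³/day.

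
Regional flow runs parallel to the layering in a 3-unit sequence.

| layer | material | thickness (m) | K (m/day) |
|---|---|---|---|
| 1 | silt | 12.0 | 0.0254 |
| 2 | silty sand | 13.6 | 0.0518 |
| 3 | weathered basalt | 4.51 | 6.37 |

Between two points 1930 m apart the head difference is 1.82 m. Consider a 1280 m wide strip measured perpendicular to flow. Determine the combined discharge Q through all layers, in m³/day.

Flow is parallel to layering, so each bed carries its own Darcy discharge and the transmissivities add.
Σ(K_i·b_i) = 0.0254×12.0 + 0.0518×13.6 + 6.37×4.51 = 29.74 m²/day.
Hydraulic gradient i = Δh / L = 1.82 / 1930 = 0.0009430.
Q = Σ(K_i·b_i) · W · i = 29.74 × 1280 × 0.0009430 = 35.90 m³/day.

35.9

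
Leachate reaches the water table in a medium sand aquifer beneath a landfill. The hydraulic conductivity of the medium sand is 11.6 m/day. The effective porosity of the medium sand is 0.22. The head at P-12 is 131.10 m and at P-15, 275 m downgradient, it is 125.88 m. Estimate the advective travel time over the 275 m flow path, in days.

Hydraulic gradient i = (131.10 − 125.88) / 275 = 5.22 / 275 = 0.01898.
Darcy flux q = K · i = 11.60 × 0.01898 = 0.2202 m/day.
Seepage velocity v = q / n_e = 0.2202 / 0.22 = 1.001 m/day.
Travel time t = L / v = 275 / 1.001 = 274.8 days.

275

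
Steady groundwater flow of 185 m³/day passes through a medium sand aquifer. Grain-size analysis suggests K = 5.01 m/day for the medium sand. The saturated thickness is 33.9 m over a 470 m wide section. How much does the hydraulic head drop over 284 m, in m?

Cross-sectional area A = 470 × 33.9 = 15933 m².
From Q = K·A·i, i = Q / (K·A) = 185 / (5.010 × 15933) = 0.002318.
Head loss Δh = i · L = 0.002318 × 284 = 0.6582 m.

0.658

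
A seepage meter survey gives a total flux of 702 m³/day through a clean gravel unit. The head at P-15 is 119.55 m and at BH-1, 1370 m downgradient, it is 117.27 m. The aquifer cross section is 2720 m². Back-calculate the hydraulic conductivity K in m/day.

Hydraulic gradient i = (119.55 − 117.27) / 1370 = 2.28 / 1370 = 0.001664.
From Q = K·A·i, K = Q / (A·i) = 702 / (2720 × 0.001664) = 155.1 m/day.

155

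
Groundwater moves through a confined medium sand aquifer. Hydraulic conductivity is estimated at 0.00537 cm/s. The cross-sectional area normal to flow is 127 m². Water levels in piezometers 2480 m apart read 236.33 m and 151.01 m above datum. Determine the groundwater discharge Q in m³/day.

Convert K: 0.00537 cm/s × 864 = 4.640 m/day.
Hydraulic gradient i = (236.33 − 151.01) / 2480 = 85.32 / 2480 = 0.03440.
Darcy's law: Q = K · A · i = 4.640 × 127.0 × 0.03440 = 20.27 m³/day.

20.3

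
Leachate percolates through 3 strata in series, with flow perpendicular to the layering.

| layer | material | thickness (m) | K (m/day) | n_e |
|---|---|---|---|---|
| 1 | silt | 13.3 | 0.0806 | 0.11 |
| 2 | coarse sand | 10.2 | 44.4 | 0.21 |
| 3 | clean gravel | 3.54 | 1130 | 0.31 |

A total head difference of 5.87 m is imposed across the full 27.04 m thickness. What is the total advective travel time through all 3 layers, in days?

With flow normal to the layers, continuity requires the same specific discharge q through every layer.
Σ(b_i/K_i) = 13.3/0.0806 + 10.2/44.4 + 3.54/1130 = 165.2 d.
q = Δh / Σ(b_i/K_i) = 5.87 / 165.2 = 0.03552 m/day.
In each layer the seepage velocity is v_i = q/n_i, so the layer transit time is t_i = b_i·n_i / q:
  layer 1 (silt): t_1 = 13.3 × 0.11 / 0.03552 = 41.18 d
  layer 2 (coarse sand): t_2 = 10.2 × 0.21 / 0.03552 = 60.30 d
  layer 3 (clean gravel): t_3 = 3.54 × 0.31 / 0.03552 = 30.89 d
Total t = Σ t_i = 132.4 days.

132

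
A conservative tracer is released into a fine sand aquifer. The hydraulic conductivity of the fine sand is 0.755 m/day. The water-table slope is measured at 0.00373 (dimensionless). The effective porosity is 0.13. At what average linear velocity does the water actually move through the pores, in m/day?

0.0217

Hydraulic gradient i = 0.00373.
Darcy flux q = K · i = 0.7550 × 0.003730 = 0.002816 m/day.
Seepage velocity v = q / n_e = 0.002816 / 0.13 = 0.02166 m/day.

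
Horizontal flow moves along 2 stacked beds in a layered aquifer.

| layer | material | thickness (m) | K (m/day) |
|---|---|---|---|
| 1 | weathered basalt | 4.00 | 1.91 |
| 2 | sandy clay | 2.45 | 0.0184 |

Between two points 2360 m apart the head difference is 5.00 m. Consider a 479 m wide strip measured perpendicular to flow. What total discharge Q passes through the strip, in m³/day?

7.80

Flow is parallel to layering, so each bed carries its own Darcy discharge and the transmissivities add.
Σ(K_i·b_i) = 1.91×4.00 + 0.0184×2.45 = 7.685 m²/day.
Hydraulic gradient i = Δh / L = 5.00 / 2360 = 0.002119.
Q = Σ(K_i·b_i) · W · i = 7.685 × 479 × 0.002119 = 7.799 m³/day.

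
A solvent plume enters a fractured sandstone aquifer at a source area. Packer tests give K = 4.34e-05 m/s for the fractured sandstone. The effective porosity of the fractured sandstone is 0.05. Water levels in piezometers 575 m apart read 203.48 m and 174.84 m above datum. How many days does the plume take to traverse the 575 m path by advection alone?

154

Convert K: 4.34e-05 m/s × 86400 = 3.750 m/day.
Hydraulic gradient i = (203.48 − 174.84) / 575 = 28.64 / 575 = 0.04981.
Darcy flux q = K · i = 3.750 × 0.04981 = 0.1868 m/day.
Seepage velocity v = q / n_e = 0.1868 / 0.05 = 3.735 m/day.
Travel time t = L / v = 575 / 3.735 = 153.9 days.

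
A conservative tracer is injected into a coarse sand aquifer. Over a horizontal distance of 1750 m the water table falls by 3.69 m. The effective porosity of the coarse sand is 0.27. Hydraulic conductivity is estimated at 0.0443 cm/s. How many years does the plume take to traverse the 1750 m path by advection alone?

16.0

Convert K: 0.0443 cm/s × 864 = 38.28 m/day.
Hydraulic gradient i = Δh / L = 3.69 / 1750 = 0.002109.
Darcy flux q = K · i = 38.28 × 0.002109 = 0.08071 m/day.
Seepage velocity v = q / n_e = 0.08071 / 0.27 = 0.2989 m/day.
Travel time t = L / v = 1750 / 0.2989 = 5855 days = 16.03 years.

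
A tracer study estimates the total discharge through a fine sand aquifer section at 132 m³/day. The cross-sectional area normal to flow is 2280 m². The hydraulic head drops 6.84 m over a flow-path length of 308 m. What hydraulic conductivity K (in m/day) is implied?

Hydraulic gradient i = Δh / L = 6.84 / 308 = 0.02221.
From Q = K·A·i, K = Q / (A·i) = 132 / (2280 × 0.02221) = 2.607 m/day.

2.61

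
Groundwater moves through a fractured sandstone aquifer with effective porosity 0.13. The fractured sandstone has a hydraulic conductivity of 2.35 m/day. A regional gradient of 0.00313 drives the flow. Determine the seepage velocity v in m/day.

0.0566

Hydraulic gradient i = 0.00313.
Darcy flux q = K · i = 2.350 × 0.003130 = 0.007356 m/day.
Seepage velocity v = q / n_e = 0.007356 / 0.13 = 0.05658 m/day.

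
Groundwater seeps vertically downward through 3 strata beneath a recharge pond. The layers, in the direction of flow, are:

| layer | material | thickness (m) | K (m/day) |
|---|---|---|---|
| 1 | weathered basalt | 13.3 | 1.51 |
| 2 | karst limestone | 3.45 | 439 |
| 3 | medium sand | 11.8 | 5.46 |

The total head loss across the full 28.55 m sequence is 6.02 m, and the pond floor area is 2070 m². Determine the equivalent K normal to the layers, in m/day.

2.60

Flow is perpendicular to layering, so the layers act in series and the equivalent K is the thickness-weighted harmonic mean.
Total thickness L = 13.3 + 3.45 + 11.8 = 28.55 m.
Σ(b_i/K_i) = 13.3/1.51 + 3.45/439 + 11.8/5.46 = 10.98 d.
K_eq = L / Σ(b_i/K_i) = 28.55 / 10.98 = 2.601 m/day.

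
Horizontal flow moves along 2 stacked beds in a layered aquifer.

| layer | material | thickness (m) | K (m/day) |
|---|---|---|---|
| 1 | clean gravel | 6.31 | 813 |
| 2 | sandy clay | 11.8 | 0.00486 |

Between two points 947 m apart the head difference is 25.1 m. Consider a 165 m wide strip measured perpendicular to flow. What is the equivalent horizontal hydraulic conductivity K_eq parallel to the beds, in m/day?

283

Flow is parallel to layering, so each bed carries its own Darcy discharge and the transmissivities add.
Σ(K_i·b_i) = 813×6.31 + 0.00486×11.8 = 5130 m²/day.
Total thickness b = 18.11 m, so K_eq = Σ(K_i·b_i)/b = 283.3 m/day.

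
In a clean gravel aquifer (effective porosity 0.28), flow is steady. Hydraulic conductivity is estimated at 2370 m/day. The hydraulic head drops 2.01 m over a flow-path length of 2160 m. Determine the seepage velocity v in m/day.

7.88

Hydraulic gradient i = Δh / L = 2.01 / 2160 = 0.0009306.
Darcy flux q = K · i = 2370 × 0.0009306 = 2.205 m/day.
Seepage velocity v = q / n_e = 2.205 / 0.28 = 7.876 m/day.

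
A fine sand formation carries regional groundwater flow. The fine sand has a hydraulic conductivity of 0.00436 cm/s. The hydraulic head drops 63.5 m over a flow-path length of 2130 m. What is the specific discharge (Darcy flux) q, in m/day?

0.112

Convert K: 0.00436 cm/s × 864 = 3.767 m/day.
Hydraulic gradient i = Δh / L = 63.5 / 2130 = 0.02981.
Specific discharge q = K · i = 3.767 × 0.02981 = 0.1123 m/day.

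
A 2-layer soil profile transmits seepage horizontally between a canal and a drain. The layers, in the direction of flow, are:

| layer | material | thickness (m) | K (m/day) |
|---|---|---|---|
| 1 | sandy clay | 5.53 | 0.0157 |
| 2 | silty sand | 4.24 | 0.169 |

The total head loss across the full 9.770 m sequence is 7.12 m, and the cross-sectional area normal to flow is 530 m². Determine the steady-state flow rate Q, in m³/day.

Flow is perpendicular to layering, so the layers act in series and the equivalent K is the thickness-weighted harmonic mean.
Total thickness L = 5.53 + 4.24 = 9.770 m.
Σ(b_i/K_i) = 5.53/0.0157 + 4.24/0.169 = 377.3 d.
K_eq = L / Σ(b_i/K_i) = 9.770 / 377.3 = 0.02589 m/day.
Q = K_eq · A · (Δh/L) = 0.02589 × 530 × (7.12/9.770) = 10.00 m³/day.

10.0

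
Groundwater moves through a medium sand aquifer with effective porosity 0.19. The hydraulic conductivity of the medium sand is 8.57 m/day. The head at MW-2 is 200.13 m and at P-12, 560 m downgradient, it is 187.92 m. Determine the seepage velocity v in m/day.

0.983

Hydraulic gradient i = (200.13 − 187.92) / 560 = 12.21 / 560 = 0.02180.
Darcy flux q = K · i = 8.570 × 0.02180 = 0.1869 m/day.
Seepage velocity v = q / n_e = 0.1869 / 0.19 = 0.9835 m/day.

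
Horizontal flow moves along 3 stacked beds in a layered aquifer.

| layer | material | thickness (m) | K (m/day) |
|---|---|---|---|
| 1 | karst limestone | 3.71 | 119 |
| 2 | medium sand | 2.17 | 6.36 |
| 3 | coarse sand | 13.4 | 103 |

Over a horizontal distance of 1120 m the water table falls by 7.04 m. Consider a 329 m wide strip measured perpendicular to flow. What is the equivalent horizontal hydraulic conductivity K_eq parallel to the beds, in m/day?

95.2

Flow is parallel to layering, so each bed carries its own Darcy discharge and the transmissivities add.
Σ(K_i·b_i) = 119×3.71 + 6.36×2.17 + 103×13.4 = 1835 m²/day.
Total thickness b = 19.28 m, so K_eq = Σ(K_i·b_i)/b = 95.20 m/day.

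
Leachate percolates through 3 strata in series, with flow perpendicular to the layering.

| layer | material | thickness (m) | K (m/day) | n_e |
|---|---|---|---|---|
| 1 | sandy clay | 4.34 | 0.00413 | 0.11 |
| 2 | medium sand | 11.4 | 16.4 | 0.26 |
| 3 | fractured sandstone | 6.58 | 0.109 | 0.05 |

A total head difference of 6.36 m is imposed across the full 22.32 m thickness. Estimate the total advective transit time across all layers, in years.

With flow normal to the layers, continuity requires the same specific discharge q through every layer.
Σ(b_i/K_i) = 4.34/0.00413 + 11.4/16.4 + 6.58/0.109 = 1112 d.
q = Δh / Σ(b_i/K_i) = 6.36 / 1112 = 0.005720 m/day.
In each layer the seepage velocity is v_i = q/n_i, so the layer transit time is t_i = b_i·n_i / q:
  layer 1 (sandy clay): t_1 = 4.34 × 0.11 / 0.005720 = 83.46 d
  layer 2 (medium sand): t_2 = 11.4 × 0.26 / 0.005720 = 518.2 d
  layer 3 (fractured sandstone): t_3 = 6.58 × 0.05 / 0.005720 = 57.52 d
Total t = Σ t_i = 659.2 days = 1.805 years.

1.80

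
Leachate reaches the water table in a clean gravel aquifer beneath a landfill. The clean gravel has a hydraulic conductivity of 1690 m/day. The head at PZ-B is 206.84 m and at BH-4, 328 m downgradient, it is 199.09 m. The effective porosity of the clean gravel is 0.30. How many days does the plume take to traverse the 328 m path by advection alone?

2.46

Hydraulic gradient i = (206.84 − 199.09) / 328 = 7.75 / 328 = 0.02363.
Darcy flux q = K · i = 1690 × 0.02363 = 39.93 m/day.
Seepage velocity v = q / n_e = 39.93 / 0.30 = 133.1 m/day.
Travel time t = L / v = 328 / 133.1 = 2.464 days.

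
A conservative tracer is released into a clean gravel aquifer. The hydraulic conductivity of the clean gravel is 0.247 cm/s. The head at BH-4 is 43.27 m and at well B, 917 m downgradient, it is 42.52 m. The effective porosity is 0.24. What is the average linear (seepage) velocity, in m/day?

Convert K: 0.247 cm/s × 864 = 213.4 m/day.
Hydraulic gradient i = (43.27 − 42.52) / 917 = 0.75 / 917 = 0.0008179.
Darcy flux q = K · i = 213.4 × 0.0008179 = 0.1745 m/day.
Seepage velocity v = q / n_e = 0.1745 / 0.24 = 0.7273 m/day.

0.727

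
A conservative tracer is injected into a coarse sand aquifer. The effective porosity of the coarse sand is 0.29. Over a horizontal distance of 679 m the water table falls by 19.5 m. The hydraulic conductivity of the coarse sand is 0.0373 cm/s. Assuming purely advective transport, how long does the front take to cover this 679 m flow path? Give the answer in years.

0.582

Convert K: 0.0373 cm/s × 864 = 32.23 m/day.
Hydraulic gradient i = Δh / L = 19.5 / 679 = 0.02872.
Darcy flux q = K · i = 32.23 × 0.02872 = 0.9255 m/day.
Seepage velocity v = q / n_e = 0.9255 / 0.29 = 3.191 m/day.
Travel time t = L / v = 679 / 3.191 = 212.8 days = 0.5825 years.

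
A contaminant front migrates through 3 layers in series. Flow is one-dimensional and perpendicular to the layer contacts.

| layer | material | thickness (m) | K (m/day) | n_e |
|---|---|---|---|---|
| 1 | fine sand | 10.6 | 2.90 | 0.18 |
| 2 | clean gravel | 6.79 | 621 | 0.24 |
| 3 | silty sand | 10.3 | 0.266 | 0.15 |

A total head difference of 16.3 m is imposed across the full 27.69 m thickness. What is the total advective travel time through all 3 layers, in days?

13.2

With flow normal to the layers, continuity requires the same specific discharge q through every layer.
Σ(b_i/K_i) = 10.6/2.90 + 6.79/621 + 10.3/0.266 = 42.39 d.
q = Δh / Σ(b_i/K_i) = 16.3 / 42.39 = 0.3845 m/day.
In each layer the seepage velocity is v_i = q/n_i, so the layer transit time is t_i = b_i·n_i / q:
  layer 1 (fine sand): t_1 = 10.6 × 0.18 / 0.3845 = 4.962 d
  layer 2 (clean gravel): t_2 = 6.79 × 0.24 / 0.3845 = 4.238 d
  layer 3 (silty sand): t_3 = 10.3 × 0.15 / 0.3845 = 4.018 d
Total t = Σ t_i = 13.22 days.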